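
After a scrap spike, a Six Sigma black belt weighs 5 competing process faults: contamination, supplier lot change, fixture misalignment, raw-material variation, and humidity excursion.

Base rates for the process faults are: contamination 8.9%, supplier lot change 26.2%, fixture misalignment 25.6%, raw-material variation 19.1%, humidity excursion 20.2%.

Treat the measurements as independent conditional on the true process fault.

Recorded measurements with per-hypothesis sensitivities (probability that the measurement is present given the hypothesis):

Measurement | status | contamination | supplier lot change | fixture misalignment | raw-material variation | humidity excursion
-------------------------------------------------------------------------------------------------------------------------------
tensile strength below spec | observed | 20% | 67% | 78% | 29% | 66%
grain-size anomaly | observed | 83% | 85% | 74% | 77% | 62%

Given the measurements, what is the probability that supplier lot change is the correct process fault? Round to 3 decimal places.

0.341

Multiply each prior by the joint likelihood of the measurement pattern:
  contamination: 0.089 × 0.20 × 0.83 = 0.014774
  supplier lot change: 0.262 × 0.67 × 0.85 = 0.14921
  fixture misalignment: 0.256 × 0.78 × 0.74 = 0.14776
  raw-material variation: 0.191 × 0.29 × 0.77 = 0.04265
  humidity excursion: 0.202 × 0.66 × 0.62 = 0.082658
Marginal likelihood of the evidence = 0.43705.
P(supplier lot change | evidence) = 0.14921 / 0.43705 ≈ 0.341.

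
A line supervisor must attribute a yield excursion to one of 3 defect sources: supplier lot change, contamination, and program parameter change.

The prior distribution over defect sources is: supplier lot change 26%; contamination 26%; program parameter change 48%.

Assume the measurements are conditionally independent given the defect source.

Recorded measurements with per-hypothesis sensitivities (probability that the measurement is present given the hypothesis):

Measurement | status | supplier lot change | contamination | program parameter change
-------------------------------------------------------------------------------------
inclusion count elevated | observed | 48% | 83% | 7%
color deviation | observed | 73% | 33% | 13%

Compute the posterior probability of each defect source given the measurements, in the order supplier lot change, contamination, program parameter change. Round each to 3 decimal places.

0.547, 0.427, 0.026

Multiply each prior by the joint likelihood of the measurement pattern:
  supplier lot change: 0.26 × 0.48 × 0.73 = 0.091104
  contamination: 0.26 × 0.83 × 0.33 = 0.071214
  program parameter change: 0.48 × 0.07 × 0.13 = 0.004368
The unnormalized weights sum to 0.16669.
P(supplier lot change | evidence) = 0.091104 / 0.16669 ≈ 0.547
P(contamination | evidence) = 0.071214 / 0.16669 ≈ 0.427
P(program parameter change | evidence) = 0.004368 / 0.16669 ≈ 0.026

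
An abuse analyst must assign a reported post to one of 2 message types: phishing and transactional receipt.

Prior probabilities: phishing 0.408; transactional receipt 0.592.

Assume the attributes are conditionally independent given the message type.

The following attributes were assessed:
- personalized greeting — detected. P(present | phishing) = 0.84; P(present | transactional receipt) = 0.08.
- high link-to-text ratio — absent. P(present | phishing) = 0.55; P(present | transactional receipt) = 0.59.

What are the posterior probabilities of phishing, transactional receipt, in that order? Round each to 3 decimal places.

For each hypothesis, the unnormalized posterior weight is prior × product of the attribute likelihoods (using 1 − P(present | H) for each absent attribute):
  phishing: 0.408 × 0.84 × (1 − 0.55) = 0.15422
  transactional receipt: 0.592 × 0.08 × (1 − 0.59) = 0.019418
Marginal likelihood of the evidence = 0.17364.
P(phishing | evidence) = 0.15422 / 0.17364 ≈ 0.888
P(transactional receipt | evidence) = 0.019418 / 0.17364 ≈ 0.112

0.888, 0.112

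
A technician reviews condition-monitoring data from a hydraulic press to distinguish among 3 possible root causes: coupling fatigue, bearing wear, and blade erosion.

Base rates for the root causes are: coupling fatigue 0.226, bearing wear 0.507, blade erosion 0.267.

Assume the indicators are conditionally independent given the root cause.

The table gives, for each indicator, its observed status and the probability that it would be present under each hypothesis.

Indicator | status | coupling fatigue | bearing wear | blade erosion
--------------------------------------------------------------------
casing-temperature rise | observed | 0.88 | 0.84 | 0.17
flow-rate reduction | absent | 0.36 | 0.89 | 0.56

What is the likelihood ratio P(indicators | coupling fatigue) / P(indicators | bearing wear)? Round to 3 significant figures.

Take the product of per-indicator likelihoods under each hypothesis (using 1 − P(present | H) for each absent indicator), then divide.
  coupling fatigue: 0.88 × (1 − 0.36) = 0.5632
  bearing wear: 0.84 × (1 − 0.89) = 0.0924
Bayes factor = 0.5632 / 0.0924 ≈ 6.10

6.10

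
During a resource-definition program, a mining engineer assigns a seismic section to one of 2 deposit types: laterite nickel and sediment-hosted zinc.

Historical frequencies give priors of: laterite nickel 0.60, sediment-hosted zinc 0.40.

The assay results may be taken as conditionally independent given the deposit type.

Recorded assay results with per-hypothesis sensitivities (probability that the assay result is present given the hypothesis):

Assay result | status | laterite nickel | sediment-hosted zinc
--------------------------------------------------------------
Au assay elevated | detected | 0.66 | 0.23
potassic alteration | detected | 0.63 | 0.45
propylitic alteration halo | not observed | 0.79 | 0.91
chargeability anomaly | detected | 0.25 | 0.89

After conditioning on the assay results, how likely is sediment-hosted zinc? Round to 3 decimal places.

0.202

Multiply each prior by the joint likelihood of the assay result pattern (using 1 − P(present | H) for each absent assay result):
  laterite nickel: 0.60 × 0.66 × 0.63 × (1 − 0.79) × 0.25 = 0.013098
  sediment-hosted zinc: 0.40 × 0.23 × 0.45 × (1 − 0.91) × 0.89 = 0.0033161
Normalizing constant Z = 0.013098 + 0.0033161 = 0.016414.
P(sediment-hosted zinc | evidence) = 0.0033161 / 0.016414 ≈ 0.202.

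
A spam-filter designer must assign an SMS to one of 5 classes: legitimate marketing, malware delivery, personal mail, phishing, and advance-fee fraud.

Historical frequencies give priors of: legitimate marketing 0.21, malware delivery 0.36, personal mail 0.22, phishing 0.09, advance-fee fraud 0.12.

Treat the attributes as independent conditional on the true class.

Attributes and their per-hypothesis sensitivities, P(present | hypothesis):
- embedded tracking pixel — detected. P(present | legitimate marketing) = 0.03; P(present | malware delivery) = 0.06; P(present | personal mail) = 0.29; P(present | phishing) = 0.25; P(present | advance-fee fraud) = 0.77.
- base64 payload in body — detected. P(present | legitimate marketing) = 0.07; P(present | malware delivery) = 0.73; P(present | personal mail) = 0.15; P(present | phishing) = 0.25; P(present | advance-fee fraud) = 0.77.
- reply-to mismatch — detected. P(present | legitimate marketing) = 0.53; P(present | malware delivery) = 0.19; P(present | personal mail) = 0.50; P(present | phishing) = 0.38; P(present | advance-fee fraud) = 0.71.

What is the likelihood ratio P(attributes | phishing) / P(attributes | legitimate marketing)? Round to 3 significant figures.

Joint likelihood of the attribute pattern under each hypothesis:
  phishing: 0.25 × 0.25 × 0.38 = 0.02375
  legitimate marketing: 0.03 × 0.07 × 0.53 = 0.001113
Bayes factor = 0.02375 / 0.001113 ≈ 21.3

21.3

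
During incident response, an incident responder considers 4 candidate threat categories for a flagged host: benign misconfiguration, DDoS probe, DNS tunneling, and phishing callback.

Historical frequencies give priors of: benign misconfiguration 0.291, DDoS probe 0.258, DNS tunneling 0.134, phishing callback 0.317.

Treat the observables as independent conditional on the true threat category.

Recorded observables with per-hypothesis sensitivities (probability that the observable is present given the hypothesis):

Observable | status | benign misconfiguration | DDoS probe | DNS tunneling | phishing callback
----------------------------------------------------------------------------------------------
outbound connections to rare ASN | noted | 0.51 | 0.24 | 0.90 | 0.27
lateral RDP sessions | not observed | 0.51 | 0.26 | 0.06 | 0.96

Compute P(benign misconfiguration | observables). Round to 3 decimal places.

For each hypothesis, the unnormalized posterior weight is prior × product of the observable likelihoods (using 1 − P(present | H) for each absent observable):
  benign misconfiguration: 0.291 × 0.51 × (1 − 0.51) = 0.072721
  DDoS probe: 0.258 × 0.24 × (1 − 0.26) = 0.045821
  DNS tunneling: 0.134 × 0.90 × (1 − 0.06) = 0.11336
  phishing callback: 0.317 × 0.27 × (1 − 0.96) = 0.0034236
Normalizing constant Z = 0.072721 + 0.045821 + 0.11336 + 0.0034236 = 0.23533.
P(benign misconfiguration | evidence) = 0.072721 / 0.23533 ≈ 0.309.

0.309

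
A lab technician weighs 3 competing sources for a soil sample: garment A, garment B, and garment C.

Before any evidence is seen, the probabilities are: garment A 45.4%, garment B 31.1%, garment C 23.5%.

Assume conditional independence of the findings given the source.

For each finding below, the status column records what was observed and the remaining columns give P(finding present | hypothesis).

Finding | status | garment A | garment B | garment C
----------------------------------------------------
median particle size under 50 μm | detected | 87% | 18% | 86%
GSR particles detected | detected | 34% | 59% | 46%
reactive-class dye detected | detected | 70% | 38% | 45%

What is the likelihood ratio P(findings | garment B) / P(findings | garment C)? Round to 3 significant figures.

The Bayes factor is the ratio of the joint likelihoods of the evidence pattern under the two hypotheses.
  garment B: 0.18 × 0.59 × 0.38 = 0.040356
  garment C: 0.86 × 0.46 × 0.45 = 0.17802
Bayes factor = 0.040356 / 0.17802 ≈ 0.227

0.227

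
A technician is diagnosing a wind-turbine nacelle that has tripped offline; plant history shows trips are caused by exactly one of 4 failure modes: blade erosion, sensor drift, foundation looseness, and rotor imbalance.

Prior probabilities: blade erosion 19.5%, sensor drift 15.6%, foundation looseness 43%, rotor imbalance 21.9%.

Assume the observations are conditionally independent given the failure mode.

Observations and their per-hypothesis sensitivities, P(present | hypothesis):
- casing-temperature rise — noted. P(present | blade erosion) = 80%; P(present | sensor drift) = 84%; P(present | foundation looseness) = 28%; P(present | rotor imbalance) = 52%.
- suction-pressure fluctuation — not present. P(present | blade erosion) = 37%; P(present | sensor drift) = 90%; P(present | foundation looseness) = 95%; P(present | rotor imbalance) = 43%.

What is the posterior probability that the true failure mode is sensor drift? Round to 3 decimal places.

0.072

Multiply each prior by the joint likelihood of the evidence pattern (using 1 − P(present | H) for each absent observation):
  blade erosion: 0.195 × 0.80 × (1 − 0.37) = 0.09828
  sensor drift: 0.156 × 0.84 × (1 − 0.90) = 0.013104
  foundation looseness: 0.430 × 0.28 × (1 − 0.95) = 0.00602
  rotor imbalance: 0.219 × 0.52 × (1 − 0.43) = 0.064912
Normalizing constant Z = 0.09828 + 0.013104 + 0.00602 + 0.064912 = 0.18232.
P(sensor drift | evidence) = 0.013104 / 0.18232 ≈ 0.072.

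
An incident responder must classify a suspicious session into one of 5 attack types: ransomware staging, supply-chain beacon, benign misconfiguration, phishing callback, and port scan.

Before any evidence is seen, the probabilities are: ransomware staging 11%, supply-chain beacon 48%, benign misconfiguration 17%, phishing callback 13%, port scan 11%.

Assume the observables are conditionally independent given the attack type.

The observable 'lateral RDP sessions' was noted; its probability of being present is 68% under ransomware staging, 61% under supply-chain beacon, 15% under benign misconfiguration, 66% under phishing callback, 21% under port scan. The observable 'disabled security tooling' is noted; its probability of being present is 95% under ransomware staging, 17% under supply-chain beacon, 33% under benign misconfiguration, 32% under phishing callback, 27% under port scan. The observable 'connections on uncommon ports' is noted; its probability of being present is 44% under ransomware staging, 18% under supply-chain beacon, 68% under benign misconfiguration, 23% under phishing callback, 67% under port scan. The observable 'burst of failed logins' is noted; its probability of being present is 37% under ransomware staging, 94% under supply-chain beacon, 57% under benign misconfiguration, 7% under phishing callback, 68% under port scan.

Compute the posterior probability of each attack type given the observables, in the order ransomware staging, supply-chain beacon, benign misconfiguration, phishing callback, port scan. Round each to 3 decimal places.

0.436, 0.317, 0.123, 0.017, 0.107

By Bayes' rule with conditional independence, the unnormalized weight for each hypothesis is prior × ∏ likelihoods:
  ransomware staging: 0.11 × 0.68 × 0.95 × 0.44 × 0.37 = 0.011569
  supply-chain beacon: 0.48 × 0.61 × 0.17 × 0.18 × 0.94 = 0.0084221
  benign misconfiguration: 0.17 × 0.15 × 0.33 × 0.68 × 0.57 = 0.0032617
  phishing callback: 0.13 × 0.66 × 0.32 × 0.23 × 0.07 = 0.00044204
  port scan: 0.11 × 0.21 × 0.27 × 0.67 × 0.68 = 0.0028416
Marginal likelihood of the evidence = 0.026536.
P(ransomware staging | evidence) = 0.011569 / 0.026536 ≈ 0.436
P(supply-chain beacon | evidence) = 0.0084221 / 0.026536 ≈ 0.317
P(benign misconfiguration | evidence) = 0.0032617 / 0.026536 ≈ 0.123
P(phishing callback | evidence) = 0.00044204 / 0.026536 ≈ 0.017
P(port scan | evidence) = 0.0028416 / 0.026536 ≈ 0.107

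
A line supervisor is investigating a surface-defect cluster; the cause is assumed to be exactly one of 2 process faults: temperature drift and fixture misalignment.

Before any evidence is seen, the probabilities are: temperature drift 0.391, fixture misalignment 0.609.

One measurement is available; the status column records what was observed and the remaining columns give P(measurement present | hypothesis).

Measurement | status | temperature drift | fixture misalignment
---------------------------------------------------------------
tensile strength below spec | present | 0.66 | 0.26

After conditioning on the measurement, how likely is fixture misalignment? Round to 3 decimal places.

Multiply each prior by the likelihood of the measurement:
  temperature drift: 0.391 × 0.66 = 0.25806
  fixture misalignment: 0.609 × 0.26 = 0.15834
Marginal likelihood of the evidence = 0.4164.
P(fixture misalignment | evidence) = 0.15834 / 0.4164 ≈ 0.380.

0.380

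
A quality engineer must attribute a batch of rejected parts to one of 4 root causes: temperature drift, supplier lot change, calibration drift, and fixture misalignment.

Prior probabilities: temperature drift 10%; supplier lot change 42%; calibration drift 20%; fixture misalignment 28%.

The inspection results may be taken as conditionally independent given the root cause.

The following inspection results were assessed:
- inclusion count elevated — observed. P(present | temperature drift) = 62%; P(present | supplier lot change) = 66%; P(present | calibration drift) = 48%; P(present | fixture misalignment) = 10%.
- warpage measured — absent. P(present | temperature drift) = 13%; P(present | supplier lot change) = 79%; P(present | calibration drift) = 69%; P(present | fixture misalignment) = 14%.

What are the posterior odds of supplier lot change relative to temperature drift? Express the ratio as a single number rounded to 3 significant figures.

The normalizing constant cancels in an odds ratio, so compute prior × likelihood for the two hypotheses only (using 1 − P(present | H) for each absent inspection result):
  supplier lot change: 0.42 × 0.66 × (1 − 0.79) = 0.058212
  temperature drift: 0.10 × 0.62 × (1 − 0.13) = 0.05394
Odds(supplier lot change : temperature drift) = 0.058212 / 0.05394 ≈ 1.08.

1.08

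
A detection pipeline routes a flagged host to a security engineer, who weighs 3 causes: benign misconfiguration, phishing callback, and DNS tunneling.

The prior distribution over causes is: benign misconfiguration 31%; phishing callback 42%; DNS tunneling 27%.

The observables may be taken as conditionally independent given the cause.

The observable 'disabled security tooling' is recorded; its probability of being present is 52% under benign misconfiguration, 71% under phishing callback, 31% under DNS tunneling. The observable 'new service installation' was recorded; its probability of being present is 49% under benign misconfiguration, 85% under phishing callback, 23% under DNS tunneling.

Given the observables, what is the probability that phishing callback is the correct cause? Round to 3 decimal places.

0.721

By Bayes' rule with conditional independence, the unnormalized weight for each hypothesis is prior × ∏ likelihoods:
  benign misconfiguration: 0.31 × 0.52 × 0.49 = 0.078988
  phishing callback: 0.42 × 0.71 × 0.85 = 0.25347
  DNS tunneling: 0.27 × 0.31 × 0.23 = 0.019251
Marginal likelihood of the evidence = 0.35171.
P(phishing callback | evidence) = 0.25347 / 0.35171 ≈ 0.721.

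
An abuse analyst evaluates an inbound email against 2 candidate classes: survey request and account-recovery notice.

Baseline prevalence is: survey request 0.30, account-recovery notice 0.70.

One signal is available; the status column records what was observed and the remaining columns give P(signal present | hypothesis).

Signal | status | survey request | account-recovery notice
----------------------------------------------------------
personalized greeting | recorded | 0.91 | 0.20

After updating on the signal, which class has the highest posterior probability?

survey request

By Bayes' rule, the unnormalized weight for each hypothesis is prior × likelihood:
  survey request: 0.30 × 0.91 = 0.273
  account-recovery notice: 0.70 × 0.20 = 0.14
Marginal likelihood of the evidence = 0.413.
P(survey request | evidence) ≈ 0.273 / 0.413 ≈ 0.661
P(account-recovery notice | evidence) ≈ 0.14 / 0.413 ≈ 0.339
The largest is 0.661, so survey request is most probable.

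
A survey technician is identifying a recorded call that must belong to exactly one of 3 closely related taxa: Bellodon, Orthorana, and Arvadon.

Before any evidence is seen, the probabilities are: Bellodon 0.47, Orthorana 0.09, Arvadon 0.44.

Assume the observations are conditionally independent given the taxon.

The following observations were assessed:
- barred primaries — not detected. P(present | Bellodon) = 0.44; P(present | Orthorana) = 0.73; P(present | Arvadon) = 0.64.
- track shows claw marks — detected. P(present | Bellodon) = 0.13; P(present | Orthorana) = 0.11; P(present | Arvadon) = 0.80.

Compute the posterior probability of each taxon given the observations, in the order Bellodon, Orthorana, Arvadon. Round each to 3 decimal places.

For each hypothesis, the unnormalized posterior weight is prior × product of the observation likelihoods (using 1 − P(present | H) for each absent observation):
  Bellodon: 0.47 × (1 − 0.44) × 0.13 = 0.034216
  Orthorana: 0.09 × (1 − 0.73) × 0.11 = 0.002673
  Arvadon: 0.44 × (1 − 0.64) × 0.80 = 0.12672
Normalizing constant Z = 0.034216 + 0.002673 + 0.12672 = 0.16361.
P(Bellodon | evidence) = 0.034216 / 0.16361 ≈ 0.209
P(Orthorana | evidence) = 0.002673 / 0.16361 ≈ 0.016
P(Arvadon | evidence) = 0.12672 / 0.16361 ≈ 0.775

0.209, 0.016, 0.775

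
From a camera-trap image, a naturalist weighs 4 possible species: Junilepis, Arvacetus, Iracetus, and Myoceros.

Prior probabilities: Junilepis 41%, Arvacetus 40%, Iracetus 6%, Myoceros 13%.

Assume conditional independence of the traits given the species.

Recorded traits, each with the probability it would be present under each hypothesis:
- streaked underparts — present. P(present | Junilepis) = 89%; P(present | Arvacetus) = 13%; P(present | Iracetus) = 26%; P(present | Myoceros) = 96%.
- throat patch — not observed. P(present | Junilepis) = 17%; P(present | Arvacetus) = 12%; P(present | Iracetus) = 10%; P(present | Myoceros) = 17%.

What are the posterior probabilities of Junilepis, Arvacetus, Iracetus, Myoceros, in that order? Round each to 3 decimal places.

0.650, 0.098, 0.030, 0.222

By Bayes' rule with conditional independence, the unnormalized weight for each hypothesis is prior × ∏ likelihoods (using 1 − P(present | H) for each absent trait):
  Junilepis: 0.41 × 0.89 × (1 − 0.17) = 0.30287
  Arvacetus: 0.40 × 0.13 × (1 − 0.12) = 0.04576
  Iracetus: 0.06 × 0.26 × (1 − 0.10) = 0.01404
  Myoceros: 0.13 × 0.96 × (1 − 0.17) = 0.10358
Marginal likelihood of the evidence = 0.46625.
P(Junilepis | evidence) = 0.30287 / 0.46625 ≈ 0.650
P(Arvacetus | evidence) = 0.04576 / 0.46625 ≈ 0.098
P(Iracetus | evidence) = 0.01404 / 0.46625 ≈ 0.030
P(Myoceros | evidence) = 0.10358 / 0.46625 ≈ 0.222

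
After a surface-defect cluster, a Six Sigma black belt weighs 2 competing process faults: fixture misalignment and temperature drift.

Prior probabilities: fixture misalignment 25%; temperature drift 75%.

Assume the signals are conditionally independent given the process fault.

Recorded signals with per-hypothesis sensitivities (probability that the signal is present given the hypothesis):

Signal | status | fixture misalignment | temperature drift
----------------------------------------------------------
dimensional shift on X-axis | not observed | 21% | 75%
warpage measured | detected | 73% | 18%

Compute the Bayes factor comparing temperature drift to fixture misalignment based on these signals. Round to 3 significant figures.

The Bayes factor is the ratio of the joint likelihoods of the signal pattern under the two hypotheses (using 1 − P(present | H) for each absent signal).
  temperature drift: (1 − 0.75) × 0.18 = 0.045
  fixture misalignment: (1 − 0.21) × 0.73 = 0.5767
Bayes factor = 0.045 / 0.5767 ≈ 0.0780

0.0780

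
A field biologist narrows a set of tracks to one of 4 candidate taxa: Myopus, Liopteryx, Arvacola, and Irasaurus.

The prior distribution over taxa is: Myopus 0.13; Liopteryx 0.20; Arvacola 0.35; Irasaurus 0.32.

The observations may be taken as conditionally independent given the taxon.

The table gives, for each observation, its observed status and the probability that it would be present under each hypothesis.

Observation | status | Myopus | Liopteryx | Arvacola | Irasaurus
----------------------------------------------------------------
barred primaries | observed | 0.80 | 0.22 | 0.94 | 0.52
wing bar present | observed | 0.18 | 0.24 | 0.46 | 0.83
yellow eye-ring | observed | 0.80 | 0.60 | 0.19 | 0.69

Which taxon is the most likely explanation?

By Bayes' rule with conditional independence, the unnormalized weight for each hypothesis is prior × ∏ likelihoods:
  Myopus: 0.13 × 0.80 × 0.18 × 0.80 = 0.014976
  Liopteryx: 0.20 × 0.22 × 0.24 × 0.60 = 0.006336
  Arvacola: 0.35 × 0.94 × 0.46 × 0.19 = 0.028755
  Irasaurus: 0.32 × 0.52 × 0.83 × 0.69 = 0.095297
The unnormalized weights sum to 0.14536.
P(Myopus | evidence) ≈ 0.014976 / 0.14536 ≈ 0.103
P(Liopteryx | evidence) ≈ 0.006336 / 0.14536 ≈ 0.044
P(Arvacola | evidence) ≈ 0.028755 / 0.14536 ≈ 0.198
P(Irasaurus | evidence) ≈ 0.095297 / 0.14536 ≈ 0.656
The largest is 0.656, so Irasaurus is most probable.

Irasaurus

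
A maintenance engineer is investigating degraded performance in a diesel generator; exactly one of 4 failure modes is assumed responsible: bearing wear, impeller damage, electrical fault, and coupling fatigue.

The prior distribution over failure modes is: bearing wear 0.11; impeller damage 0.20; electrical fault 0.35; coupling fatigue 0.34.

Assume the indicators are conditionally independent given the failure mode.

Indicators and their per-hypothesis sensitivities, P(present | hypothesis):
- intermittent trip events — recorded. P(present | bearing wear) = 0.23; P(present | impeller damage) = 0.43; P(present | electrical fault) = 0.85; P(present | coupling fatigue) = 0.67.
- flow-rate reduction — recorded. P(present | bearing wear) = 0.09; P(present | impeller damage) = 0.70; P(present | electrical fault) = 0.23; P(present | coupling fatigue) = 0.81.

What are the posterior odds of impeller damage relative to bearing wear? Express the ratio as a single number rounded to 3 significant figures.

26.4

Unnormalized posterior weight (prior times the indicator likelihoods) for each of the two hypotheses:
  impeller damage: 0.20 × 0.43 × 0.70 = 0.0602
  bearing wear: 0.11 × 0.23 × 0.09 = 0.002277
Posterior odds = 0.0602 / 0.002277 ≈ 26.4.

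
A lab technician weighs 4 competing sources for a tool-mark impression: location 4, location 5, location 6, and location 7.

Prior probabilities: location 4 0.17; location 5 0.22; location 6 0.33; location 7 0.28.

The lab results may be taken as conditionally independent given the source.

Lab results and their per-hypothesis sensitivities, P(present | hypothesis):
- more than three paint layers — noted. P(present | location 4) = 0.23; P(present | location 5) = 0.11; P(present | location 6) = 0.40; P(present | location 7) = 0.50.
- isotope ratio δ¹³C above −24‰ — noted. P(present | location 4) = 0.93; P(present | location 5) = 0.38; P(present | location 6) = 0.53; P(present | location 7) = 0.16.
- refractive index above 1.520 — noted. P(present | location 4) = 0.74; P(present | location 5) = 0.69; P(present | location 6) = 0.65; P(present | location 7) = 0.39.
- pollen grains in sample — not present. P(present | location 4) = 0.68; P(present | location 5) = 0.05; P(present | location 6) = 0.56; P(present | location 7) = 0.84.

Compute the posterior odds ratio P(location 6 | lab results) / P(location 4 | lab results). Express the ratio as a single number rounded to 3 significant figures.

The normalizing constant cancels in an odds ratio, so compute prior × likelihood for the two hypotheses only (using 1 − P(present | H) for each absent lab result):
  location 6: 0.33 × 0.40 × 0.53 × 0.65 × (1 − 0.56) = 0.020009
  location 4: 0.17 × 0.23 × 0.93 × 0.74 × (1 − 0.68) = 0.0086108
Posterior odds = 0.020009 / 0.0086108 ≈ 2.32.

2.32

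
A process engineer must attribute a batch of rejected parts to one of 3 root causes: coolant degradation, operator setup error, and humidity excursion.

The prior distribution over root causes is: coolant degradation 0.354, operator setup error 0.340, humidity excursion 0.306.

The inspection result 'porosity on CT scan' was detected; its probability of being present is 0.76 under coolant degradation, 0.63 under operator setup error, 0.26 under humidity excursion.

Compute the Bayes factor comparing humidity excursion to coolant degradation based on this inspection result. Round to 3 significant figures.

Likelihood of this inspection result under each hypothesis:
  humidity excursion: 0.26
  coolant degradation: 0.76
Bayes factor = 0.26 / 0.76 ≈ 0.342

0.342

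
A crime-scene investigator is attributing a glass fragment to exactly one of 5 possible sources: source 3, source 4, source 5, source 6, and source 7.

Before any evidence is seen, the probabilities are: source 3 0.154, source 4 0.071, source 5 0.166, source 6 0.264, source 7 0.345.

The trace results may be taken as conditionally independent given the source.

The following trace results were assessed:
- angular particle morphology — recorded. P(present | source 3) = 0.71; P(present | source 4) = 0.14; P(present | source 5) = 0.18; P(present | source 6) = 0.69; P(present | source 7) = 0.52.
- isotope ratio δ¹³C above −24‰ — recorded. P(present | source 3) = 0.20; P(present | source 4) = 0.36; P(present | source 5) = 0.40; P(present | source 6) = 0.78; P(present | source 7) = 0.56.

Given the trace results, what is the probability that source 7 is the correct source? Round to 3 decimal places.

Multiply each prior by the joint likelihood of the trace result pattern:
  source 3: 0.154 × 0.71 × 0.20 = 0.021868
  source 4: 0.071 × 0.14 × 0.36 = 0.0035784
  source 5: 0.166 × 0.18 × 0.40 = 0.011952
  source 6: 0.264 × 0.69 × 0.78 = 0.14208
  source 7: 0.345 × 0.52 × 0.56 = 0.10046
Normalizing constant Z = 0.021868 + 0.0035784 + 0.011952 + 0.14208 + 0.10046 = 0.27995.
P(source 7 | evidence) = 0.10046 / 0.27995 ≈ 0.359.

0.359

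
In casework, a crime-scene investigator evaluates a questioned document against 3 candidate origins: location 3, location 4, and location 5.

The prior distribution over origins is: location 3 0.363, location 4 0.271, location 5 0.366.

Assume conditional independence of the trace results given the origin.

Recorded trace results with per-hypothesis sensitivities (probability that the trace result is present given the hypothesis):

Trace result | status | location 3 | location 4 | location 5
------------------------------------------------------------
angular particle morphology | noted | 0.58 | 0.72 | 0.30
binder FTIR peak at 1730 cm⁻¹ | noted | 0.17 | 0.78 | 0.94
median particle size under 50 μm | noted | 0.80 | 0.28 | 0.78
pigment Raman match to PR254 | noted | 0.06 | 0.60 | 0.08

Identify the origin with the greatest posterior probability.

For each hypothesis, the unnormalized posterior weight is prior × product of the trace result likelihoods:
  location 3: 0.363 × 0.58 × 0.17 × 0.80 × 0.06 = 0.001718
  location 4: 0.271 × 0.72 × 0.78 × 0.28 × 0.60 = 0.025569
  location 5: 0.366 × 0.30 × 0.94 × 0.78 × 0.08 = 0.0064404
The unnormalized weights sum to 0.033727.
P(location 3 | evidence) ≈ 0.001718 / 0.033727 ≈ 0.051
P(location 4 | evidence) ≈ 0.025569 / 0.033727 ≈ 0.758
P(location 5 | evidence) ≈ 0.0064404 / 0.033727 ≈ 0.191
The largest is 0.758, so location 4 is most probable.

location 4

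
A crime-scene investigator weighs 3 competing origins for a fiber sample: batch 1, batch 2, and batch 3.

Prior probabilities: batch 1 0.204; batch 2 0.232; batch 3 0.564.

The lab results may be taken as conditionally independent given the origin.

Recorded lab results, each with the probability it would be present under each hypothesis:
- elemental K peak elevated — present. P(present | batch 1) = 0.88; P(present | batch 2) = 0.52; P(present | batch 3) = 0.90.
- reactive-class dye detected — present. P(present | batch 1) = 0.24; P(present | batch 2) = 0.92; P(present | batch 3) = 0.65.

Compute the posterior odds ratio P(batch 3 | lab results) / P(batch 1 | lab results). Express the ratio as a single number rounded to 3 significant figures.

7.66

Posterior odds equal prior odds times the likelihood ratio; only the two competing hypotheses matter.
  batch 3: 0.564 × 0.90 × 0.65 = 0.32994
  batch 1: 0.204 × 0.88 × 0.24 = 0.043085
Odds(batch 3 : batch 1) = 0.32994 / 0.043085 ≈ 7.66.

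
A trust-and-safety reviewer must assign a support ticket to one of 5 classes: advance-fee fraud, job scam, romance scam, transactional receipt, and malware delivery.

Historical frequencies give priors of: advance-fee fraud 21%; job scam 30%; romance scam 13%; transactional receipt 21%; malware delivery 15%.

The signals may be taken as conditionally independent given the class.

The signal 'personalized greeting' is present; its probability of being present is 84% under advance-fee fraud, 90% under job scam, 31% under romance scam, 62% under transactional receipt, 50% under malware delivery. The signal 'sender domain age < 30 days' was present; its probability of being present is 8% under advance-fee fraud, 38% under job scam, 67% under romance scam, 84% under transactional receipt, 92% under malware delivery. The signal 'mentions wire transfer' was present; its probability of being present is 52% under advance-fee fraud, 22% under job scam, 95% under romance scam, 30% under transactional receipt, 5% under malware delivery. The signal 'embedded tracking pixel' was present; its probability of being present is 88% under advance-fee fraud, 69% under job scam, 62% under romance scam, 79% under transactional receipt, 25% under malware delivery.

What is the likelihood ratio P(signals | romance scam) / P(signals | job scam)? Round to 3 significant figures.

2.36

Joint likelihood of the signal pattern under each hypothesis:
  romance scam: 0.31 × 0.67 × 0.95 × 0.62 = 0.12234
  job scam: 0.90 × 0.38 × 0.22 × 0.69 = 0.051916
Bayes factor = 0.12234 / 0.051916 ≈ 2.36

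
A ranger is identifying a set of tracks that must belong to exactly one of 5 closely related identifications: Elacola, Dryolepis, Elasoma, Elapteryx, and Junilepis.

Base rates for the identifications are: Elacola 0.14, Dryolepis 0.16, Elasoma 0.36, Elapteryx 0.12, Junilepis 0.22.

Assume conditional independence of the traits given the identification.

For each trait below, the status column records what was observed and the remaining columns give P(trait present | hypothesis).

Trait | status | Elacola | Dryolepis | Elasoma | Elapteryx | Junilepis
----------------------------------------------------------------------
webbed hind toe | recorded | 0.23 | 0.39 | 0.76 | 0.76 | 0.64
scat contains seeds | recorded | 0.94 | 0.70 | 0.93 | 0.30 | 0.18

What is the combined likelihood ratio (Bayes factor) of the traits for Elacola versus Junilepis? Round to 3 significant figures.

1.88

The Bayes factor is the ratio of the joint likelihoods of the trait pattern under the two hypotheses.
  Elacola: 0.23 × 0.94 = 0.2162
  Junilepis: 0.64 × 0.18 = 0.1152
Bayes factor = 0.2162 / 0.1152 ≈ 1.88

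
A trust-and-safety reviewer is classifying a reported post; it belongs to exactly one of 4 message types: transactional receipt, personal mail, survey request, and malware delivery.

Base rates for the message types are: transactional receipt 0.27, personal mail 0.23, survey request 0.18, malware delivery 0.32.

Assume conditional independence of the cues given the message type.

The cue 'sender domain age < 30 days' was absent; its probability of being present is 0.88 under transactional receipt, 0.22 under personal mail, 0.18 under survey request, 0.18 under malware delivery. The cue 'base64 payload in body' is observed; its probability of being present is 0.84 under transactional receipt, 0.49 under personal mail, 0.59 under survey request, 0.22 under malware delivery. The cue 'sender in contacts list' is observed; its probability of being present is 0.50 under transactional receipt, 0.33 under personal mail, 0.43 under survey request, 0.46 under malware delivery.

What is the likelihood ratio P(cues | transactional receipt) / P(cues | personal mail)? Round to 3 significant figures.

0.400

Joint likelihood of the cue pattern under each hypothesis (using 1 − P(present | H) for each absent cue):
  transactional receipt: (1 − 0.88) × 0.84 × 0.50 = 0.0504
  personal mail: (1 − 0.22) × 0.49 × 0.33 = 0.12613
Bayes factor = 0.0504 / 0.12613 ≈ 0.400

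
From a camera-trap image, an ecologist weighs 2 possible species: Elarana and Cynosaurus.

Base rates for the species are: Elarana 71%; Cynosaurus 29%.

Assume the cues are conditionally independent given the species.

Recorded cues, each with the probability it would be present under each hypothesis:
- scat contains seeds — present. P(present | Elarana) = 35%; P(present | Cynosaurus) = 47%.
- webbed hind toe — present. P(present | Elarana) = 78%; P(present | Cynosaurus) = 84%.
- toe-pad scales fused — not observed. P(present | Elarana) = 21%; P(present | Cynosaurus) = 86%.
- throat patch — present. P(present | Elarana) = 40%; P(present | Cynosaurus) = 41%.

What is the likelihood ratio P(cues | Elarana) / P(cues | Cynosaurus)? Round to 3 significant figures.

Joint likelihood of the cue pattern under each hypothesis (using 1 − P(present | H) for each absent cue):
  Elarana: 0.35 × 0.78 × (1 − 0.21) × 0.40 = 0.086268
  Cynosaurus: 0.47 × 0.84 × (1 − 0.86) × 0.41 = 0.022662
Bayes factor = 0.086268 / 0.022662 ≈ 3.81

3.81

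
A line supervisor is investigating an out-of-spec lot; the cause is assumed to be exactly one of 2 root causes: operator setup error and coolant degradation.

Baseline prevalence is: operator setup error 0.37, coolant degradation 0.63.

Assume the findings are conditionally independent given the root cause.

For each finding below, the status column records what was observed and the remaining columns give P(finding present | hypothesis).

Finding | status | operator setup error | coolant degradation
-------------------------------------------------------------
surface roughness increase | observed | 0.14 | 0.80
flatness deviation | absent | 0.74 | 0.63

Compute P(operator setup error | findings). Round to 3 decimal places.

By Bayes' rule with conditional independence, the unnormalized weight for each hypothesis is prior × ∏ likelihoods (using 1 − P(present | H) for each absent finding):
  operator setup error: 0.37 × 0.14 × (1 − 0.74) = 0.013468
  coolant degradation: 0.63 × 0.80 × (1 − 0.63) = 0.18648
The unnormalized weights sum to 0.19995.
P(operator setup error | evidence) = 0.013468 / 0.19995 ≈ 0.067.

0.067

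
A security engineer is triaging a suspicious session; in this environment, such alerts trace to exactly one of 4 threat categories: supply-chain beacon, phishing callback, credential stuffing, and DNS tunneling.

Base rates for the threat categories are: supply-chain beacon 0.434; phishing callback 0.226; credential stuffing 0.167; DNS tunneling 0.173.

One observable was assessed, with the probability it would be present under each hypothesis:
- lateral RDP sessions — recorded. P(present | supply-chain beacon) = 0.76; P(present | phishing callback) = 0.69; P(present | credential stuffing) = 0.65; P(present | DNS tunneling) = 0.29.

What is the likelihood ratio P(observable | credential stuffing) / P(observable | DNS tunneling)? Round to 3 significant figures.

2.24

Likelihood of this observable under each hypothesis:
  credential stuffing: 0.65
  DNS tunneling: 0.29
Bayes factor = 0.65 / 0.29 ≈ 2.24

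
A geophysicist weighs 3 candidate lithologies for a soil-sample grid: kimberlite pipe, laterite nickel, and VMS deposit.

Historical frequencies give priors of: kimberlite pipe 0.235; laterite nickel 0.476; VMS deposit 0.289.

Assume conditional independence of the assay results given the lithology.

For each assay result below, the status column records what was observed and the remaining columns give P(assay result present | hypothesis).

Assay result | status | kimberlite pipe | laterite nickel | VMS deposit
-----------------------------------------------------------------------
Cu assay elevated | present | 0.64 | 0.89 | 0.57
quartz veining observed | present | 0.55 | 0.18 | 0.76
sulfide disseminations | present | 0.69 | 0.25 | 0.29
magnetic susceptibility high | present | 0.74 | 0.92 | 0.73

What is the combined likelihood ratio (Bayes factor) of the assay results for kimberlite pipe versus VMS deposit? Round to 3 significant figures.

1.96

Take the product of per-assay result likelihoods under each hypothesis, then divide.
  kimberlite pipe: 0.64 × 0.55 × 0.69 × 0.74 = 0.17973
  VMS deposit: 0.57 × 0.76 × 0.29 × 0.73 = 0.091708
Bayes factor = 0.17973 / 0.091708 ≈ 1.96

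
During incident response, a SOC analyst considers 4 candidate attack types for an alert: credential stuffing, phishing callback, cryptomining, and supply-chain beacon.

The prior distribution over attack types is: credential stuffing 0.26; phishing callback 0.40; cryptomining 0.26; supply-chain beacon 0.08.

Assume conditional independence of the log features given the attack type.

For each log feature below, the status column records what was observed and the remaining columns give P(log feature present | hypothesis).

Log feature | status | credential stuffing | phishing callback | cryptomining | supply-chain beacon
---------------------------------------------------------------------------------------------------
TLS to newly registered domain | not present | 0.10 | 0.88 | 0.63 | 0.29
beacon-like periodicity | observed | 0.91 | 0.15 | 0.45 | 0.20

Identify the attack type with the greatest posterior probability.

credential stuffing

By Bayes' rule with conditional independence, the unnormalized weight for each hypothesis is prior × ∏ likelihoods (using 1 − P(present | H) for each absent log feature):
  credential stuffing: 0.26 × (1 − 0.10) × 0.91 = 0.21294
  phishing callback: 0.40 × (1 − 0.88) × 0.15 = 0.0072
  cryptomining: 0.26 × (1 − 0.63) × 0.45 = 0.04329
  supply-chain beacon: 0.08 × (1 − 0.29) × 0.20 = 0.01136
Marginal likelihood of the evidence = 0.27479.
P(credential stuffing | evidence) ≈ 0.21294 / 0.27479 ≈ 0.775
P(phishing callback | evidence) ≈ 0.0072 / 0.27479 ≈ 0.026
P(cryptomining | evidence) ≈ 0.04329 / 0.27479 ≈ 0.158
P(supply-chain beacon | evidence) ≈ 0.01136 / 0.27479 ≈ 0.041
The largest is 0.775, so credential stuffing is most probable.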